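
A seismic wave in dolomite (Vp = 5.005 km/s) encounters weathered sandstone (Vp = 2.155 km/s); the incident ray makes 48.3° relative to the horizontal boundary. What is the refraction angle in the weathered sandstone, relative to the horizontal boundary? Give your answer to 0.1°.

73.4°

Angle from the normal: 90° − 48.3° = 41.7°.
sin θ₁/V₁ = sin θ₂/V₂ ⇒ sin θ₂ = 2.155·sin 41.7°/5.005 = 2.155·0.6652/5.005 = 0.2864.
θ₂ = sin⁻¹(0.2864) = 16.64° (from vertical).
From the interface: 90° − 16.64° = 73.36°.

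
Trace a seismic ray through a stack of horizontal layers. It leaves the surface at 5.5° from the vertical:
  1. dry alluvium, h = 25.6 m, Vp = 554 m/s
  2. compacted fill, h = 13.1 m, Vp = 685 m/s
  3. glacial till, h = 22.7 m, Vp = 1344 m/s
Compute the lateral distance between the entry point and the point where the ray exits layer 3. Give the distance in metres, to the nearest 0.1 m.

9.5 m

p = sin θ₁/V₁ = sin 5.5°/554 = 1.7301e-04 s/m is conserved through the stack.
Layer 1: θ = 5.50°; offset = 25.6·tan 5.50° = 2.465 m.
Layer 2: sin θ = p·685 = 0.1185 → θ = 6.81°; offset = 13.1·tan 6.81° = 1.563 m.
Layer 3: sin θ = p·1344 = 0.2325 → θ = 13.45°; offset = 22.7·tan 13.45° = 5.427 m.
Total horizontal offset = 9.455 m.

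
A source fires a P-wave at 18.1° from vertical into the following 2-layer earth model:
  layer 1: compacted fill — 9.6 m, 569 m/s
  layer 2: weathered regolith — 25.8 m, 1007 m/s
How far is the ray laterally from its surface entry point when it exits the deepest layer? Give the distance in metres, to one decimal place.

20.1 m

Apply Snell's law at each interface; in layer i the horizontal offset is hᵢ·tan θᵢ.
Layer 1: θ = 18.10°; offset = 9.6·tan 18.10° = 3.138 m.
Layer 2: sin θ = 1007·sin 18.1°/569 = 0.5498, θ = 33.36°; offset = 25.8·tan 33.36° = 16.983 m.
Total horizontal offset = 20.121 m.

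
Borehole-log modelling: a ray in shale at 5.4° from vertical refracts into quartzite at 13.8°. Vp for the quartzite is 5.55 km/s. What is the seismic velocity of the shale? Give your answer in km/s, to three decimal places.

2.190 km/s

Snell's law: sin 5.4°/V₁ = sin 13.8°/V₂.
V₁ = V₂·sin 5.4°/sin 13.8° = 5.55 × 0.3945 = 2.190 km/s.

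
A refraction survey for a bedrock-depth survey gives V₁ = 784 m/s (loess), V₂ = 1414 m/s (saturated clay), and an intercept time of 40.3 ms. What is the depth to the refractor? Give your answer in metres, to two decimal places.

θ_c = arcsin(784/1414) = 33.67°; cos θ_c = 0.8322.
tᵢ = 2h cos θ_c/V₁ ⇒ h = tᵢ·V₁/(2 cos θ_c) = 0.0403·784/(2·0.8322) = 18.98 m.

18.98 m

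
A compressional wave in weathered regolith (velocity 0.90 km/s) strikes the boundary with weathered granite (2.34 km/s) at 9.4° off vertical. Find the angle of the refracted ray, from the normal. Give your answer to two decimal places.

25.13°

sin θ₁/V₁ = sin θ₂/V₂ ⇒ sin θ₂ = 2.34·sin 9.4°/0.90 = 2.34·0.1633/0.90 = 0.4246.
θ₂ = arcsin 0.4246 = 25.13° from the normal.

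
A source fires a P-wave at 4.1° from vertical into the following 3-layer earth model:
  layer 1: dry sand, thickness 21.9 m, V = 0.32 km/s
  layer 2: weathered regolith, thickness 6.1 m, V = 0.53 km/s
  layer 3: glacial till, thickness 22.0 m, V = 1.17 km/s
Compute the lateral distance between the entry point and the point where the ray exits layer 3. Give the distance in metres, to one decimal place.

Ray parameter p = sin 4.1° / 0.32 km/s = 2.2343e-01 s/km.
Layer 1: θ = 4.10°; offset = 21.9·tan 4.10° = 1.570 m.
Layer 2: sin θ = p·0.53 = 0.1184 → θ = 6.80°; offset = 6.1·tan 6.80° = 0.727 m.
Layer 3: sin θ = p·1.17 = 0.2614 → θ = 15.15°; offset = 22.0·tan 15.15° = 5.958 m.
Summing the layer offsets gives 8.256 m.

8.3 m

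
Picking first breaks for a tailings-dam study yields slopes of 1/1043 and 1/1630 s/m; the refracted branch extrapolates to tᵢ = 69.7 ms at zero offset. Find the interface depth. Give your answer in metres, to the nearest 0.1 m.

θ_c = arcsin(1043/1630) = 39.78°; cos θ_c = 0.7685.
tᵢ = 2h cos θ_c/V₁ ⇒ h = tᵢ·V₁/(2 cos θ_c) = 0.0697·1043/(2·0.7685) = 47.30 m.

47.3 m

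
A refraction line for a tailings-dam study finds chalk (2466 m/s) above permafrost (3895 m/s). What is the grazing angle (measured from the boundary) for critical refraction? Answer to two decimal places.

50.72°

Critical incidence: sin θ_c = V₁/V₂ = 2466/3895 = 0.6331.
θ_c = arcsin 0.6331 = 39.28°.
Measured from the interface: 90° − 39.28° = 50.72°.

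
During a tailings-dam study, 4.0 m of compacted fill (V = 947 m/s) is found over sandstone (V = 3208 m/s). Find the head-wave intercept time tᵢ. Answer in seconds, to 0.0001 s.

0.0081 s

tᵢ = 2h·√(V₂²−V₁²)/(V₁V₂).
√(V₂²−V₁²) = √(3208²−947²) = 3065.0 m/s.
tᵢ = 2·4.0·3065.0/(947·3208) = 0.00807 s.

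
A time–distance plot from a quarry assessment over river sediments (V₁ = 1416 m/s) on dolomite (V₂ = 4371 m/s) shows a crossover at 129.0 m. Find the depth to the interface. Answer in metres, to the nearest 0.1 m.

h = (x_cross/2)·√((V₂−V₁)/(V₂+V₁)).
(V₂−V₁)/(V₂+V₁) = (4371−1416)/(4371+1416) = 0.5106; √ = 0.7146.
h = (129.0/2)·0.7146 = 46.09 m.

46.1 m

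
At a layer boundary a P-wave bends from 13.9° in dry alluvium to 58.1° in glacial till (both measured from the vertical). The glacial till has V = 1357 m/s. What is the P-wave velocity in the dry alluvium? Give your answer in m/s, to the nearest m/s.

384 m/s

Snell's law: sin 13.9°/V₁ = sin 58.1°/V₂.
V₁ = V₂·sin 13.9°/sin 58.1° = 1357 × 0.2830 = 383.98 m/s.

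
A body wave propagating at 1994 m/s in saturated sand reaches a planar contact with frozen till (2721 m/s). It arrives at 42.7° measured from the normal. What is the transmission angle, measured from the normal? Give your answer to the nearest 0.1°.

67.7°

Snell's law: sin θ₂ = (V₂/V₁)·sin θ₁ = (2721/1994)·sin 42.7° = 0.9254.
θ₂ = sin⁻¹(0.9254) = 67.73° (from vertical).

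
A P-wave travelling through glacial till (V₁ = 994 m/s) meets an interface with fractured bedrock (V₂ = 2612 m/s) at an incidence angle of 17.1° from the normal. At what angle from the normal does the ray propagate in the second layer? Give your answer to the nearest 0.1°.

Snell's law: sin θ₂ = (V₂/V₁)·sin θ₁ = (2612/994)·sin 17.1° = 0.7727.
θ₂ = sin⁻¹(0.7727) = 50.59° (from vertical).

50.6°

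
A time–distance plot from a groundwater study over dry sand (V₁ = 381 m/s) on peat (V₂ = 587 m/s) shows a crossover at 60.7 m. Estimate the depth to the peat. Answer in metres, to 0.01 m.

h = (x_cross/2)·√((V₂−V₁)/(V₂+V₁)).
(V₂−V₁)/(V₂+V₁) = (587−381)/(587+381) = 0.2128; √ = 0.4613.
h = (60.7/2)·0.4613 = 14.00 m.

14.00 m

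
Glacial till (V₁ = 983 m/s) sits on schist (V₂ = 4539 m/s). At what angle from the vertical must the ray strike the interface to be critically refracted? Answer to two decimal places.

Critical incidence: sin θ_c = V₁/V₂ = 983/4539 = 0.2166.
θ_c = arcsin 0.2166 = 12.51°.

12.51°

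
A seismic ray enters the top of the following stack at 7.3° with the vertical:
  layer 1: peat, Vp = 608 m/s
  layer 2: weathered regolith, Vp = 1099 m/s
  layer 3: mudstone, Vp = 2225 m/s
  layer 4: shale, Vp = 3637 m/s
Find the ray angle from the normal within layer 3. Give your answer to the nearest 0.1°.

27.7°

Snell's law across each interface conserves sin θ / V, so sin θ_3 = V_3·sin θ₁/V₁.
sin θ_3 = 2225 × sin 7.3° / 608 = 0.4650.
θ_3 = 27.71° from the vertical.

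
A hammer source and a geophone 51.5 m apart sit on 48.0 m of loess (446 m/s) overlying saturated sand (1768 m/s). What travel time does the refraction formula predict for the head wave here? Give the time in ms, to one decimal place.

θ_c = arcsin(V₁/V₂) = arcsin(446/1768) = 14.61°, cos θ_c = 0.9677.
Intercept time tᵢ = 2h cos θ_c / V₁ = 2·48.0·0.9677/446 = 0.20829 s.
t = x/V₂ + tᵢ = 51.5/1768 + 0.20829 = 0.23741 s.

237.4 ms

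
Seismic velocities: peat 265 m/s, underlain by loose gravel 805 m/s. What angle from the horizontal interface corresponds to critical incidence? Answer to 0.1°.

At critical incidence the refracted ray runs along the interface (θ₂ = 90°), so sin θ_c = V₁/V₂.
θ_c = arcsin(265/805) = arcsin 0.3292 = 19.22°.
Measured from the interface: 90° − 19.22° = 70.78°.

70.8°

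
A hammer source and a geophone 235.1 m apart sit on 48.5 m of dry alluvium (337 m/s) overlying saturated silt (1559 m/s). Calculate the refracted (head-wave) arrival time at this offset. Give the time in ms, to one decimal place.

431.8 ms

t = x/V₂ + 2h·√(V₂²−V₁²)/(V₁V₂).
√(V₂²−V₁²) = √(1559²−337²) = 1522.1 m/s; delay term = 2·48.5·1522.1/(337·1559) = 0.28103 s.
t = 235.1/1559 + 0.28103 = 0.43183 s.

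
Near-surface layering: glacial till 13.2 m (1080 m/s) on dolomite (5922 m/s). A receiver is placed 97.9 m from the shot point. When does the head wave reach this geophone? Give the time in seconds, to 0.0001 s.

θ_c = arcsin(V₁/V₂) = arcsin(1080/5922) = 10.51°, cos θ_c = 0.9832.
Intercept time tᵢ = 2h cos θ_c / V₁ = 2·13.2·0.9832/1080 = 0.02403 s.
t = x/V₂ + tᵢ = 97.9/5922 + 0.02403 = 0.04057 s.

0.0406 s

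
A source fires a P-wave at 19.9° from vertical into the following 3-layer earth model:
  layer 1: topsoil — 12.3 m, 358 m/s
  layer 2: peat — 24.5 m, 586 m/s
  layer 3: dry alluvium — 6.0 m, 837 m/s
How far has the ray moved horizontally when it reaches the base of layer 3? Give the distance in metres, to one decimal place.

Apply Snell's law at each interface; in layer i the horizontal offset is hᵢ·tan θᵢ.
Layer 1: θ = 19.90°; offset = 12.3·tan 19.90° = 4.453 m.
Layer 2: sin θ = 586·sin 19.9°/358 = 0.5572, θ = 33.86°; offset = 24.5·tan 33.86° = 16.438 m.
Layer 3: sin θ = 837·sin 19.9°/358 = 0.7958, θ = 52.73°; offset = 6.0·tan 52.73° = 7.885 m.
Total horizontal offset = 28.776 m.

28.8 m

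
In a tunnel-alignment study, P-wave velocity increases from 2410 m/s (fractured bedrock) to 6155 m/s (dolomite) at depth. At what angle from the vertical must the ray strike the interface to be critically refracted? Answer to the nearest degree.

Critical incidence: sin θ_c = V₁/V₂ = 2410/6155 = 0.3916.
θ_c = arcsin 0.3916 = 23.05°.

23°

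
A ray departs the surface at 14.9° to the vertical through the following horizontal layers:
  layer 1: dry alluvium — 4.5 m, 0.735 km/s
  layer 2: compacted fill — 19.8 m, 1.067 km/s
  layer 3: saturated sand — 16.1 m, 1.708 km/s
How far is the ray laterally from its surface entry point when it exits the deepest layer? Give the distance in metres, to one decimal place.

21.2 m

p = sin θ₁/V₁ = sin 14.9°/0.735 = 3.4984e-01 s/km is conserved through the stack.
Layer 1: θ = 14.90°; offset = 4.5·tan 14.90° = 1.197 m.
Layer 2: sin θ = p·1.067 = 0.3733 → θ = 21.92°; offset = 19.8·tan 21.92° = 7.967 m.
Layer 3: sin θ = p·1.708 = 0.5975 → θ = 36.69°; offset = 16.1·tan 36.69° = 11.998 m.
Total horizontal offset = 21.162 m.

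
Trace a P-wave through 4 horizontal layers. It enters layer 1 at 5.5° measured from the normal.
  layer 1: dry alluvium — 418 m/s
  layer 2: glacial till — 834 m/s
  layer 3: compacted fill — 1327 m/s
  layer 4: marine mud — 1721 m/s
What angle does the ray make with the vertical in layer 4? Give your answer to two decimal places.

23.24°

Ray parameter p = sin 5.5° / 418 = 2.2930e-04 s/m.
sin θ_4 = p·V_4 = 2.2930e-04 × 1721 = 0.3946.
θ_4 = 23.24° from the vertical.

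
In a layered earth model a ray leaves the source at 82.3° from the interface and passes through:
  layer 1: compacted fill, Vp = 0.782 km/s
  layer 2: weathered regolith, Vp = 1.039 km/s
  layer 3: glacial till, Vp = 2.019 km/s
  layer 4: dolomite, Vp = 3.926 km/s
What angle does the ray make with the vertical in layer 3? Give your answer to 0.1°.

20.2°

From the normal: θ₁ = 90° − 82.3° = 7.7°.
Ray parameter p = sin 7.7° / 0.782 = 1.7134e-01 s/km.
sin θ_3 = p·V_3 = 1.7134e-01 × 2.019 = 0.3459.
θ_3 = arcsin 0.3459 = 20.24°.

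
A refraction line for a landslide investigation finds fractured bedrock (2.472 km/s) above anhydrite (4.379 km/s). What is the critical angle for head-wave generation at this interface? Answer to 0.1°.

At critical incidence the refracted ray runs along the interface (θ₂ = 90°), so sin θ_c = V₁/V₂.
θ_c = arcsin(2.472/4.379) = arcsin 0.5645 = 34.37°.

34.4°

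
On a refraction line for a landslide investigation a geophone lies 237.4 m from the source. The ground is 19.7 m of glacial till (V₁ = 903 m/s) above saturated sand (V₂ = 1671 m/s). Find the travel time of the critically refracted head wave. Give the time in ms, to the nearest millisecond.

θ_c = arcsin(V₁/V₂) = arcsin(903/1671) = 32.71°, cos θ_c = 0.8414.
Intercept time tᵢ = 2h cos θ_c / V₁ = 2·19.7·0.8414/903 = 0.03671 s.
t = x/V₂ + tᵢ = 237.4/1671 + 0.03671 = 0.17878 s.

179 ms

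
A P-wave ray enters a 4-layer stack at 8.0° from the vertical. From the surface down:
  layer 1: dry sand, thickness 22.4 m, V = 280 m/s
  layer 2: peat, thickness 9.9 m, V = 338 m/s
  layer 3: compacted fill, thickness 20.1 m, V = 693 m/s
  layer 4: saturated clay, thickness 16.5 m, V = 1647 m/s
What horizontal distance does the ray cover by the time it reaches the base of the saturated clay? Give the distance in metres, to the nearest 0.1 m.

35.7 m

Ray parameter p = sin 8.0° / 280 m/s = 4.9705e-04 s/m.
Layer 1: θ = 8.00°; offset = 22.4·tan 8.00° = 3.148 m.
Layer 2: sin θ = p·338 = 0.1680 → θ = 9.67°; offset = 9.9·tan 9.67° = 1.687 m.
Layer 3: sin θ = p·693 = 0.3445 → θ = 20.15°; offset = 20.1·tan 20.15° = 7.375 m.
Layer 4: sin θ = p·1647 = 0.8186 → θ = 54.95°; offset = 16.5·tan 54.95° = 23.519 m.
Summing the layer offsets gives 35.730 m.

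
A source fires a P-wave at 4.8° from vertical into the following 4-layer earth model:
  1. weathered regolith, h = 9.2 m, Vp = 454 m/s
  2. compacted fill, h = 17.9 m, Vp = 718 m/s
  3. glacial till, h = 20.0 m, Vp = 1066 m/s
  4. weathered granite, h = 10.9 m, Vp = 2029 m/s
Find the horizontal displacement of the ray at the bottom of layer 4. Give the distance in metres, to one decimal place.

11.6 m

Ray parameter p = sin 4.8° / 454 m/s = 1.8431e-04 s/m.
Layer 1: θ = 4.80°; offset = 9.2·tan 4.80° = 0.773 m.
Layer 2: sin θ = p·718 = 0.1323 → θ = 7.60°; offset = 17.9·tan 7.60° = 2.390 m.
Layer 3: sin θ = p·1066 = 0.1965 → θ = 11.33°; offset = 20.0·tan 11.33° = 4.008 m.
Layer 4: sin θ = p·2029 = 0.3740 → θ = 21.96°; offset = 10.9·tan 21.96° = 4.395 m.
Total horizontal offset = 11.565 m.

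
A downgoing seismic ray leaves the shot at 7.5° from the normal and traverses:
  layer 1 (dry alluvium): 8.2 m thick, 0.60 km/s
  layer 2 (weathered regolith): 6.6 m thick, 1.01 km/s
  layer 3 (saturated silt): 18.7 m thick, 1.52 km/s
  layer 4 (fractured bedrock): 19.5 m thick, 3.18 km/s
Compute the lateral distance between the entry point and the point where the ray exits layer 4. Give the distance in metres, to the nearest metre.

28 m

Ray parameter p = sin 7.5° / 0.60 km/s = 2.1754e-01 s/km.
Layer 1: θ = 7.50°; offset = 8.2·tan 7.50° = 1.080 m.
Layer 2: sin θ = p·1.01 = 0.2197 → θ = 12.69°; offset = 6.6·tan 12.69° = 1.486 m.
Layer 3: sin θ = p·1.52 = 0.3307 → θ = 19.31°; offset = 18.7·tan 19.31° = 6.552 m.
Layer 4: sin θ = p·3.18 = 0.6918 → θ = 43.77°; offset = 19.5·tan 43.77° = 18.681 m.
Σ offsets = 27.800 m.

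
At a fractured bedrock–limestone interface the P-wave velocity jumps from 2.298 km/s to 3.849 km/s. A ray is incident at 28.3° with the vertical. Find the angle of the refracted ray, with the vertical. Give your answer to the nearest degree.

Snell's law: sin θ₂ = (V₂/V₁)·sin θ₁ = (3.849/2.298)·sin 28.3° = 0.7941.
θ₂ = arcsin 0.7941 = 52.57° from the normal.

53°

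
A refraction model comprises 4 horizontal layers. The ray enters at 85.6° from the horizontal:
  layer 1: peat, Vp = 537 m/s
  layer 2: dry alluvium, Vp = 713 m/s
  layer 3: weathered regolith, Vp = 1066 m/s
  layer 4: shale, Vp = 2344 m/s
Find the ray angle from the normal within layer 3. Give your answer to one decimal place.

From the normal: θ₁ = 90° − 85.6° = 4.4°.
Ray parameter p = sin 4.4° / 537 = 1.4287e-04 s/m.
sin θ_3 = p·V_3 = 1.4287e-04 × 1066 = 0.1523.
θ_3 = 8.76° from the vertical.

8.8°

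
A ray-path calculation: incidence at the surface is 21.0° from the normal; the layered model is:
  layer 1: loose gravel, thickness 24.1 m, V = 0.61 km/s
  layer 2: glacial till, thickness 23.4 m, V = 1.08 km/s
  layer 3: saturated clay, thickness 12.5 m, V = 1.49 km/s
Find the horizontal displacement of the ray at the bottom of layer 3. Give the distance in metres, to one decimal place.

51.1 m

p = sin θ₁/V₁ = sin 21.0°/0.61 = 5.8749e-01 s/km is conserved through the stack.
Layer 1: θ = 21.00°; offset = 24.1·tan 21.00° = 9.251 m.
Layer 2: sin θ = p·1.08 = 0.6345 → θ = 39.38°; offset = 23.4·tan 39.38° = 19.209 m.
Layer 3: sin θ = p·1.49 = 0.8754 → θ = 61.09°; offset = 12.5·tan 61.09° = 22.632 m.
Total horizontal offset = 51.092 m.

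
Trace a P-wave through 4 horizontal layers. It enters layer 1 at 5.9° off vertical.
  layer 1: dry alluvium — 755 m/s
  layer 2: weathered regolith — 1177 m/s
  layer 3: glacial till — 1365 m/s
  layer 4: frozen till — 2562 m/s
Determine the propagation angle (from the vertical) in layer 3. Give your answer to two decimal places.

10.71°

Ray parameter p = sin 5.9° / 755 = 1.3615e-04 s/m.
sin θ_3 = p·V_3 = 1.3615e-04 × 1365 = 0.1858.
θ_3 = 10.71° from the vertical.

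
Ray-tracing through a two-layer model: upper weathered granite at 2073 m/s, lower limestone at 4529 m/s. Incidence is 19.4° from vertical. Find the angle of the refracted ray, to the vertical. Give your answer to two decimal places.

46.53°

sin θ₁/V₁ = sin θ₂/V₂ ⇒ sin θ₂ = 4529·sin 19.4°/2073 = 4529·0.3322/2073 = 0.7257.
θ₂ = sin⁻¹(0.7257) = 46.53° (from vertical).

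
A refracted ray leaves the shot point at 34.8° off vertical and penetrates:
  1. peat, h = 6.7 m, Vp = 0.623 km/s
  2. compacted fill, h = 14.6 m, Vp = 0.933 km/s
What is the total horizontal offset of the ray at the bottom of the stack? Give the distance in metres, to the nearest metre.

Ray parameter p = sin 34.8° / 0.623 km/s = 9.1607e-01 s/km.
Layer 1: θ = 34.80°; offset = 6.7·tan 34.80° = 4.657 m.
Layer 2: sin θ = p·0.933 = 0.8547 → θ = 58.73°; offset = 14.6·tan 58.73° = 24.038 m.
Σ offsets = 28.694 m.

29 m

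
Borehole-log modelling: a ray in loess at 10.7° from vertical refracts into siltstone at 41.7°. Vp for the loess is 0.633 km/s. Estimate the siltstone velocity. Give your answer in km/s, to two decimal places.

2.27 km/s

Snell's law: sin 10.7°/V₁ = sin 41.7°/V₂.
V₂ = V₁·sin 41.7°/sin 10.7° = 0.633 × 3.5829 = 2.27 km/s.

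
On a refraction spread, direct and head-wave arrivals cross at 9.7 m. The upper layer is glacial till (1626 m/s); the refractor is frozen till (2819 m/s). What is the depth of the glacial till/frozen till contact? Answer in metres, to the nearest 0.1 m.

h = (x_cross/2)·√((V₂−V₁)/(V₂+V₁)).
(V₂−V₁)/(V₂+V₁) = (2819−1626)/(2819+1626) = 0.2684; √ = 0.5181.
h = (9.7/2)·0.5181 = 2.51 m.

2.5 m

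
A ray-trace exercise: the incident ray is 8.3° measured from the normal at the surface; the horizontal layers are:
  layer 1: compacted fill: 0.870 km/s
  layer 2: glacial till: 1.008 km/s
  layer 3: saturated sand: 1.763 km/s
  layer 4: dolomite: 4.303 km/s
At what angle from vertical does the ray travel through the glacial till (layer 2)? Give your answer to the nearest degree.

10°

Snell's law across each interface conserves sin θ / V, so sin θ_2 = V_2·sin θ₁/V₁.
sin θ_2 = 1.008 × sin 8.3° / 0.870 = 0.1673.
θ_2 = 9.63° from the vertical.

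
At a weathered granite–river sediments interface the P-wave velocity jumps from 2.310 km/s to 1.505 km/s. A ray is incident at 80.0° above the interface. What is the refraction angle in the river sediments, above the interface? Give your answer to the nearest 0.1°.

Angle from the normal: 90° − 80.0° = 10.0°.
sin θ₁/V₁ = sin θ₂/V₂ ⇒ sin θ₂ = 1.505·sin 10.0°/2.310 = 1.505·0.1736/2.310 = 0.1131.
θ₂ = sin⁻¹(0.1131) = 6.50° (from vertical).
From the interface: 90° − 6.50° = 83.50°.

83.5°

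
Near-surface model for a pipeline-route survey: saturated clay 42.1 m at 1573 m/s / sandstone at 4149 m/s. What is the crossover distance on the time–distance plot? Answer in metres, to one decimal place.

125.5 m

x_cross = 2h·√((V₂+V₁)/(V₂−V₁)).
(V₂+V₁)/(V₂−V₁) = (4149+1573)/(4149−1573) = 2.2213; √ = 1.4904.
x_cross = 2·42.1·1.4904 = 125.49 m.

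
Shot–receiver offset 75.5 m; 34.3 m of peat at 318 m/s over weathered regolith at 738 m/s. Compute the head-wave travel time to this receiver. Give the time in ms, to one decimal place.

297.0 ms

θ_c = arcsin(V₁/V₂) = arcsin(318/738) = 25.52°, cos θ_c = 0.9024.
Intercept time tᵢ = 2h cos θ_c / V₁ = 2·34.3·0.9024/318 = 0.19467 s.
t = x/V₂ + tᵢ = 75.5/738 + 0.19467 = 0.29697 s.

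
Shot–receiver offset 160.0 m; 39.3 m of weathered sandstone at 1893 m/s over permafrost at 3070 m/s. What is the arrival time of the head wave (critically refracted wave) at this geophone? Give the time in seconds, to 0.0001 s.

t = x/V₂ + 2h·√(V₂²−V₁²)/(V₁V₂).
√(V₂²−V₁²) = √(3070²−1893²) = 2416.9 m/s; delay term = 2·39.3·2416.9/(1893·3070) = 0.03269 s.
t = 160.0/3070 + 0.03269 = 0.08481 s.

0.0848 s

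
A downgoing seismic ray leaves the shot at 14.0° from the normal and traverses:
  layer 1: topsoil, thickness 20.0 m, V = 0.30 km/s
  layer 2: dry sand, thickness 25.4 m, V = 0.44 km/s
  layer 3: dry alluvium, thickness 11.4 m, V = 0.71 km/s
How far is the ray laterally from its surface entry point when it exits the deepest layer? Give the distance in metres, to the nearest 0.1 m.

22.6 m

p = sin θ₁/V₁ = sin 14.0°/0.30 = 8.0641e-01 s/km is conserved through the stack.
Layer 1: θ = 14.00°; offset = 20.0·tan 14.00° = 4.987 m.
Layer 2: sin θ = p·0.44 = 0.3548 → θ = 20.78°; offset = 25.4·tan 20.78° = 9.640 m.
Layer 3: sin θ = p·0.71 = 0.5725 → θ = 34.93°; offset = 11.4·tan 34.93° = 7.961 m.
Σ offsets = 22.587 m.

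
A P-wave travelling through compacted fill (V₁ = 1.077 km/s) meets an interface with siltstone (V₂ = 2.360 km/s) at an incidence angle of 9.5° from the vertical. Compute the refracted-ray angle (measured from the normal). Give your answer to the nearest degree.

Snell's law: sin θ₂ = (V₂/V₁)·sin θ₁ = (2.360/1.077)·sin 9.5° = 0.3617.
θ₂ = sin⁻¹(0.3617) = 21.20° (from vertical).

21°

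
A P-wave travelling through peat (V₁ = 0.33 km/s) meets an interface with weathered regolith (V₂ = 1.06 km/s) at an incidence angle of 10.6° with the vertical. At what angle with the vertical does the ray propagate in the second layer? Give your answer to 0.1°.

36.2°

sin θ₁/V₁ = sin θ₂/V₂ ⇒ sin θ₂ = 1.06·sin 10.6°/0.33 = 1.06·0.1840/0.33 = 0.5909.
θ₂ = sin⁻¹(0.5909) = 36.22° (from vertical).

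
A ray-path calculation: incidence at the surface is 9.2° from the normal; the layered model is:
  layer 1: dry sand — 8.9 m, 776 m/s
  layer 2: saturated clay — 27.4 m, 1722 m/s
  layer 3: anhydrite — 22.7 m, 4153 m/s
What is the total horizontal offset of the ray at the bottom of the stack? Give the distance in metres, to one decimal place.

p = sin θ₁/V₁ = sin 9.2°/776 = 2.0603e-04 s/m is conserved through the stack.
Layer 1: θ = 9.20°; offset = 8.9·tan 9.20° = 1.441 m.
Layer 2: sin θ = p·1722 = 0.3548 → θ = 20.78°; offset = 27.4·tan 20.78° = 10.398 m.
Layer 3: sin θ = p·4153 = 0.8557 → θ = 58.83°; offset = 22.7·tan 58.83° = 37.529 m.
Σ offsets = 49.368 m.

49.4 m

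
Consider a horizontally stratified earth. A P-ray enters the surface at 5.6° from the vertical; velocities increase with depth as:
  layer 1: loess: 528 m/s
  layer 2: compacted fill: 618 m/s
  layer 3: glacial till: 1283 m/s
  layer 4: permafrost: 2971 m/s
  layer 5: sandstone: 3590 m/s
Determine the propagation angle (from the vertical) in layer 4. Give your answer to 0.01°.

33.30°

Ray parameter p = sin 5.6° / 528 = 1.8482e-04 s/m.
sin θ_4 = p·V_4 = 1.8482e-04 × 2971 = 0.5491.
θ_4 = 33.30° from the vertical.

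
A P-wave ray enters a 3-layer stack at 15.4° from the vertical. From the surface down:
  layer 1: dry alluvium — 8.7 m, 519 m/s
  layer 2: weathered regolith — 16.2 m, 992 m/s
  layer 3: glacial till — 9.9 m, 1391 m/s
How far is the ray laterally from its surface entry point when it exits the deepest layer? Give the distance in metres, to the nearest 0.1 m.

22.0 m

Apply Snell's law at each interface; in layer i the horizontal offset is hᵢ·tan θᵢ.
Layer 1: θ = 15.40°; offset = 8.7·tan 15.40° = 2.396 m.
Layer 2: sin θ = 992·sin 15.4°/519 = 0.5076, θ = 30.50°; offset = 16.2·tan 30.50° = 9.543 m.
Layer 3: sin θ = 1391·sin 15.4°/519 = 0.7117, θ = 45.38°; offset = 9.9·tan 45.38° = 10.031 m.
Total horizontal offset = 21.971 m.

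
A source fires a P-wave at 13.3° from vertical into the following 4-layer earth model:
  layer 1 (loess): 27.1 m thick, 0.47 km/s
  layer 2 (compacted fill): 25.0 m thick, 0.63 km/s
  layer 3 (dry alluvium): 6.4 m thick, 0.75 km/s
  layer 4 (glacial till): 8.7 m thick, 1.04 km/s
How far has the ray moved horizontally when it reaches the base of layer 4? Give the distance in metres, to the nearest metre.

p = sin θ₁/V₁ = sin 13.3°/0.47 = 4.8947e-01 s/km is conserved through the stack.
Layer 1: θ = 13.30°; offset = 27.1·tan 13.30° = 6.406 m.
Layer 2: sin θ = p·0.63 = 0.3084 → θ = 17.96°; offset = 25.0·tan 17.96° = 8.104 m.
Layer 3: sin θ = p·0.75 = 0.3671 → θ = 21.54°; offset = 6.4·tan 21.54° = 2.526 m.
Layer 4: sin θ = p·1.04 = 0.5090 → θ = 30.60°; offset = 8.7·tan 30.60° = 5.145 m.
Summing the layer offsets gives 22.181 m.

22 m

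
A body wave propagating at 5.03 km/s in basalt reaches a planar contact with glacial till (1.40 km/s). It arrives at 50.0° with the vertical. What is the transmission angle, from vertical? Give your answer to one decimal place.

sin θ₁/V₁ = sin θ₂/V₂ ⇒ sin θ₂ = 1.40·sin 50.0°/5.03 = 1.40·0.7660/5.03 = 0.2132.
θ₂ = arcsin 0.2132 = 12.31° from the normal.

12.3°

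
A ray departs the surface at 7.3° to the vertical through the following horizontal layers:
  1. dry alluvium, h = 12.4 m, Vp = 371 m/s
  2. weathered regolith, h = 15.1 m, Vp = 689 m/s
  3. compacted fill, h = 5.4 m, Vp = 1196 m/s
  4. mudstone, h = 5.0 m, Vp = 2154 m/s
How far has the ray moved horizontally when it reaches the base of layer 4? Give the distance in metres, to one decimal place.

Ray parameter p = sin 7.3° / 371 m/s = 3.4249e-04 s/m.
Layer 1: θ = 7.30°; offset = 12.4·tan 7.30° = 1.588 m.
Layer 2: sin θ = p·689 = 0.2360 → θ = 13.65°; offset = 15.1·tan 13.65° = 3.667 m.
Layer 3: sin θ = p·1196 = 0.4096 → θ = 24.18°; offset = 5.4·tan 24.18° = 2.425 m.
Layer 4: sin θ = p·2154 = 0.7377 → θ = 47.54°; offset = 5.0·tan 47.54° = 5.464 m.
Summing the layer offsets gives 13.144 m.

13.1 m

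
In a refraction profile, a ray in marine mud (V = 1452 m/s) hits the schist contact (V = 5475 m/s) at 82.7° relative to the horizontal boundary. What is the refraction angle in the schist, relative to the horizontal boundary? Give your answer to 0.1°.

Angle from the normal: 90° − 82.7° = 7.3°.
Snell's law: sin θ₂ = (V₂/V₁)·sin θ₁ = (5475/1452)·sin 7.3° = 0.4791.
θ₂ = arcsin 0.4791 = 28.63° from the normal.
From the interface: 90° − 28.63° = 61.37°.

61.4°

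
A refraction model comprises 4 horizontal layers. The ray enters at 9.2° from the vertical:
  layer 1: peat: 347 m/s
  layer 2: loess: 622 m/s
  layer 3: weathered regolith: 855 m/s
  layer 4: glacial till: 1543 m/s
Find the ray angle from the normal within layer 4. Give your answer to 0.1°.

Ray parameter p = sin 9.2° / 347 = 4.6075e-04 s/m.
sin θ_4 = p·V_4 = 4.6075e-04 × 1543 = 0.7109.
θ_4 = 45.31° from the vertical.

45.3°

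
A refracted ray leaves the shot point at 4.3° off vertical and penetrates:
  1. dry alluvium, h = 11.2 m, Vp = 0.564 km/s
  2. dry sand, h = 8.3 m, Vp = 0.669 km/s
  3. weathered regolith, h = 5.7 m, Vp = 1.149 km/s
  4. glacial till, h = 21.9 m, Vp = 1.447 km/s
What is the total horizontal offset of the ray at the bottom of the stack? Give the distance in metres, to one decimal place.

6.8 m

Ray parameter p = sin 4.3° / 0.564 km/s = 1.3294e-01 s/km.
Layer 1: θ = 4.30°; offset = 11.2·tan 4.30° = 0.842 m.
Layer 2: sin θ = p·0.669 = 0.0889 → θ = 5.10°; offset = 8.3·tan 5.10° = 0.741 m.
Layer 3: sin θ = p·1.149 = 0.1527 → θ = 8.79°; offset = 5.7·tan 8.79° = 0.881 m.
Layer 4: sin θ = p·1.447 = 0.1924 → θ = 11.09°; offset = 21.9·tan 11.09° = 4.293 m.
Σ offsets = 6.757 m.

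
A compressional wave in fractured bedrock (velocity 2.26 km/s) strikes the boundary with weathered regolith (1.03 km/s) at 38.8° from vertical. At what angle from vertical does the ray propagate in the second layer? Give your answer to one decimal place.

16.6°

sin θ₁/V₁ = sin θ₂/V₂ ⇒ sin θ₂ = 1.03·sin 38.8°/2.26 = 1.03·0.6266/2.26 = 0.2856.
θ₂ = arcsin 0.2856 = 16.59° from the normal.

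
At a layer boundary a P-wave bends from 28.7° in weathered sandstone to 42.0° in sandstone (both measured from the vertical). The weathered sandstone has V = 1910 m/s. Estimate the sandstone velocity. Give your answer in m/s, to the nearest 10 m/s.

sin 28.7° = 0.4802; sin 42.0° = 0.6691.
V₂ = V₁·(sin θ₂/sin θ₁) = 1910·(0.6691/0.4802) = 2661.34 m/s.

2660 m/s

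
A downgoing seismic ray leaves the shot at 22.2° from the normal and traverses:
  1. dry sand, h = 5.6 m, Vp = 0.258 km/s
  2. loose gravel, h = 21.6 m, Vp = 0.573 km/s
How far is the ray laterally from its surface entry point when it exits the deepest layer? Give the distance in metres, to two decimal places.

35.61 m

Apply Snell's law at each interface; in layer i the horizontal offset is hᵢ·tan θᵢ.
Layer 1: θ = 22.20°; offset = 5.6·tan 22.20° = 2.2853 m.
Layer 2: sin θ = 0.573·sin 22.2°/0.258 = 0.8392, θ = 57.05°; offset = 21.6·tan 57.05° = 33.3264 m.
Σ offsets = 35.6117 m.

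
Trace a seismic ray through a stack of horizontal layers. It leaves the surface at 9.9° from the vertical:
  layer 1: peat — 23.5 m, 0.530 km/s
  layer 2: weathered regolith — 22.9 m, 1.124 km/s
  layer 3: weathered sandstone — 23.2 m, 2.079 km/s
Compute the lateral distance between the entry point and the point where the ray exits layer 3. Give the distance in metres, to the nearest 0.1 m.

34.3 m

p = sin θ₁/V₁ = sin 9.9°/0.530 = 3.2439e-01 s/km is conserved through the stack.
Layer 1: θ = 9.90°; offset = 23.5·tan 9.90° = 4.101 m.
Layer 2: sin θ = p·1.124 = 0.3646 → θ = 21.38°; offset = 22.9·tan 21.38° = 8.967 m.
Layer 3: sin θ = p·2.079 = 0.6744 → θ = 42.41°; offset = 23.2·tan 42.41° = 21.191 m.
Summing the layer offsets gives 34.260 m.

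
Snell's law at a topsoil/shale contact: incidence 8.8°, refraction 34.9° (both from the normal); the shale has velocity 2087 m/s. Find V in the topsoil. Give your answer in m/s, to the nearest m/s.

558 m/s

sin 8.8° = 0.1530; sin 34.9° = 0.5721.
V₁ = V₂·(sin θ₁/sin θ₂) = 2087·(0.1530/0.5721) = 558.04 m/s.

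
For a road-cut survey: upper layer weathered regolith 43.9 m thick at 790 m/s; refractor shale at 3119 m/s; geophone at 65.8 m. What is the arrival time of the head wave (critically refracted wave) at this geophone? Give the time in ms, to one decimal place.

128.6 ms

θ_c = arcsin(V₁/V₂) = arcsin(790/3119) = 14.67°, cos θ_c = 0.9674.
Intercept time tᵢ = 2h cos θ_c / V₁ = 2·43.9·0.9674/790 = 0.10752 s.
t = x/V₂ + tᵢ = 65.8/3119 + 0.10752 = 0.12861 s.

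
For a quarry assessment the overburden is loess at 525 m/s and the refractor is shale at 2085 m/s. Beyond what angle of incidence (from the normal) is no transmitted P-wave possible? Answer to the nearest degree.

Critical incidence: sin θ_c = V₁/V₂ = 525/2085 = 0.2518.
θ_c = arcsin 0.2518 = 14.58°.

15°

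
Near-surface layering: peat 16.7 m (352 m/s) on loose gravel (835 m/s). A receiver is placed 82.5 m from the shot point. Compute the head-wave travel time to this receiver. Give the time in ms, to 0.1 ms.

t = x/V₂ + 2h·√(V₂²−V₁²)/(V₁V₂).
√(V₂²−V₁²) = √(835²−352²) = 757.2 m/s; delay term = 2·16.7·757.2/(352·835) = 0.08604 s.
t = 82.5/835 + 0.08604 = 0.18485 s.

184.8 ms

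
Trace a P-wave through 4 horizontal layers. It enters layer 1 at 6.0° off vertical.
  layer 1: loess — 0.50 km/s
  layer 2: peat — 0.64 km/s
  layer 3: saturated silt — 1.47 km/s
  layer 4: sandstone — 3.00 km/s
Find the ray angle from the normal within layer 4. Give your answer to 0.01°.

38.84°

Ray parameter p = sin 6.0° / 0.50 = 2.0906e-01 s/km.
sin θ_4 = p·V_4 = 2.0906e-01 × 3.00 = 0.6272.
θ_4 = arcsin 0.6272 = 38.84°.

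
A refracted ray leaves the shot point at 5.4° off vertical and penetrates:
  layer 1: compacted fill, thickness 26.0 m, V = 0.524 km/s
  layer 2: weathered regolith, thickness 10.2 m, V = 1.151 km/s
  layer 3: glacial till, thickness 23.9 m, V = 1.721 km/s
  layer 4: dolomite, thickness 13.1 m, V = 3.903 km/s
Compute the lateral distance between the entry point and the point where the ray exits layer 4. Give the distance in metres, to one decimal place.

25.3 m

p = sin θ₁/V₁ = sin 5.4°/0.524 = 1.7960e-01 s/km is conserved through the stack.
Layer 1: θ = 5.40°; offset = 26.0·tan 5.40° = 2.458 m.
Layer 2: sin θ = p·1.151 = 0.2067 → θ = 11.93°; offset = 10.2·tan 11.93° = 2.155 m.
Layer 3: sin θ = p·1.721 = 0.3091 → θ = 18.00°; offset = 23.9·tan 18.00° = 7.767 m.
Layer 4: sin θ = p·3.903 = 0.7010 → θ = 44.50°; offset = 13.1·tan 44.50° = 12.875 m.
Summing the layer offsets gives 25.256 m.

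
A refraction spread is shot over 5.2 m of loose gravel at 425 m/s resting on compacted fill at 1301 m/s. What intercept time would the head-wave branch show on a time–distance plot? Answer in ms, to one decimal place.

tᵢ = 2h·√(V₂²−V₁²)/(V₁V₂).
√(V₂²−V₁²) = √(1301²−425²) = 1229.6 m/s.
tᵢ = 2·5.2·1229.6/(425·1301) = 0.02313 s.

23.1 ms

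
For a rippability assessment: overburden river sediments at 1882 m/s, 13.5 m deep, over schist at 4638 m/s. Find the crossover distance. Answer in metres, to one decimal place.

x_cross = 2h·√((V₂+V₁)/(V₂−V₁)).
(V₂+V₁)/(V₂−V₁) = (4638+1882)/(4638−1882) = 2.3657; √ = 1.5381.
x_cross = 2·13.5·1.5381 = 41.53 m.

41.5 m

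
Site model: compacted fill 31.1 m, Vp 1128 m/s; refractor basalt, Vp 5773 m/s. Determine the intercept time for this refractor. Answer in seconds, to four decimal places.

tᵢ = 2h·√(V₂²−V₁²)/(V₁V₂).
√(V₂²−V₁²) = √(5773²−1128²) = 5661.7 m/s.
tᵢ = 2·31.1·5661.7/(1128·5773) = 0.05408 s.

0.0541 s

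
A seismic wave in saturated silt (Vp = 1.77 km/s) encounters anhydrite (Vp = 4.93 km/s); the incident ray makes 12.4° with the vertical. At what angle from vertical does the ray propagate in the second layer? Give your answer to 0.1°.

Snell's law: sin θ₂ = (V₂/V₁)·sin θ₁ = (4.93/1.77)·sin 12.4° = 0.5981.
θ₂ = sin⁻¹(0.5981) = 36.73° (from vertical).

36.7°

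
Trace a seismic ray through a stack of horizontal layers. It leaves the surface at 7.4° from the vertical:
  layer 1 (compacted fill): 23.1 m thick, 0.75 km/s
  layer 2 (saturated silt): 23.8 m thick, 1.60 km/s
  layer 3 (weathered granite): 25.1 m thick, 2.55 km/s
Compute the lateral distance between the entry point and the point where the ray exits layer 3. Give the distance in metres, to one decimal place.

22.0 m

Apply Snell's law at each interface; in layer i the horizontal offset is hᵢ·tan θᵢ.
Layer 1: θ = 7.40°; offset = 23.1·tan 7.40° = 3.000 m.
Layer 2: sin θ = 1.60·sin 7.4°/0.75 = 0.2748, θ = 15.95°; offset = 23.8·tan 15.95° = 6.801 m.
Layer 3: sin θ = 2.55·sin 7.4°/0.75 = 0.4379, θ = 25.97°; offset = 25.1·tan 25.97° = 12.226 m.
Total horizontal offset = 22.027 m.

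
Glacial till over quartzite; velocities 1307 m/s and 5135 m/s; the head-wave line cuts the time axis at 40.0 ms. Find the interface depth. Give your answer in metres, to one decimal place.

27.0 m

θ_c = arcsin(1307/5135) = 14.75°; cos θ_c = 0.9671.
tᵢ = 2h cos θ_c/V₁ ⇒ h = tᵢ·V₁/(2 cos θ_c) = 0.04·1307/(2·0.9671) = 27.03 m.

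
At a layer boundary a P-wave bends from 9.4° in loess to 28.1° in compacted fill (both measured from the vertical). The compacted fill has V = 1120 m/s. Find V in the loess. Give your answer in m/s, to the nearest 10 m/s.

sin 9.4° = 0.1633; sin 28.1° = 0.4710.
V₁ = V₂·(sin θ₁/sin θ₂) = 1120·(0.1633/0.4710) = 388.37 m/s.

390 m/s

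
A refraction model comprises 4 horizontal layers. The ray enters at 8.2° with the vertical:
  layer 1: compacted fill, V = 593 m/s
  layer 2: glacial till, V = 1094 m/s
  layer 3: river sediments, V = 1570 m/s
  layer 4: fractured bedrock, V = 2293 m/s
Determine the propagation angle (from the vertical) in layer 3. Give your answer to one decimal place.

22.2°

Snell's law across each interface conserves sin θ / V, so sin θ_3 = V_3·sin θ₁/V₁.
sin θ_3 = 1570 × sin 8.2° / 593 = 0.3776.
θ_3 = 22.19° from the vertical.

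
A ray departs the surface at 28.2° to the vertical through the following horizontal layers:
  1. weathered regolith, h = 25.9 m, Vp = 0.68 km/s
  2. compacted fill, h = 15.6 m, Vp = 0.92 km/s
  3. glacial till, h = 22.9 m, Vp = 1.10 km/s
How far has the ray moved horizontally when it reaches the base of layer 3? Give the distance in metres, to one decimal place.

54.0 m

p = sin θ₁/V₁ = sin 28.2°/0.68 = 6.9493e-01 s/km is conserved through the stack.
Layer 1: θ = 28.20°; offset = 25.9·tan 28.20° = 13.887 m.
Layer 2: sin θ = p·0.92 = 0.6393 → θ = 39.74°; offset = 15.6·tan 39.74° = 12.971 m.
Layer 3: sin θ = p·1.10 = 0.7644 → θ = 49.86°; offset = 22.9·tan 49.86° = 27.152 m.
Summing the layer offsets gives 54.010 m.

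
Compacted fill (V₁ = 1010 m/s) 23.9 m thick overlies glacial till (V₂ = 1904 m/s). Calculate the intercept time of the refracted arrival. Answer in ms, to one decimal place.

40.1 ms

θ_c = arcsin(V₁/V₂) = arcsin(1010/1904) = 32.04°; cos θ_c = 0.8477.
tᵢ = 2h·cos θ_c / V₁ = 2·23.9·0.8477 / 1010 = 0.04012 s.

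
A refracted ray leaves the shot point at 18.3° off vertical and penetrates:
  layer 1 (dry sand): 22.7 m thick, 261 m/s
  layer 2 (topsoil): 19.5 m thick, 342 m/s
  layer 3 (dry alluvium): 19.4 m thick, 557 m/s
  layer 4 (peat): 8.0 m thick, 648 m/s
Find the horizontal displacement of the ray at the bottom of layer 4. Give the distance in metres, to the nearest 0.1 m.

p = sin θ₁/V₁ = sin 18.3°/261 = 1.2030e-03 s/m is conserved through the stack.
Layer 1: θ = 18.30°; offset = 22.7·tan 18.30° = 7.507 m.
Layer 2: sin θ = p·342 = 0.4114 → θ = 24.30°; offset = 19.5·tan 24.30° = 8.803 m.
Layer 3: sin θ = p·557 = 0.6701 → θ = 42.07°; offset = 19.4·tan 42.07° = 17.513 m.
Layer 4: sin θ = p·648 = 0.7796 → θ = 51.22°; offset = 8.0·tan 51.22° = 9.957 m.
Total horizontal offset = 43.781 m.

43.8 m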